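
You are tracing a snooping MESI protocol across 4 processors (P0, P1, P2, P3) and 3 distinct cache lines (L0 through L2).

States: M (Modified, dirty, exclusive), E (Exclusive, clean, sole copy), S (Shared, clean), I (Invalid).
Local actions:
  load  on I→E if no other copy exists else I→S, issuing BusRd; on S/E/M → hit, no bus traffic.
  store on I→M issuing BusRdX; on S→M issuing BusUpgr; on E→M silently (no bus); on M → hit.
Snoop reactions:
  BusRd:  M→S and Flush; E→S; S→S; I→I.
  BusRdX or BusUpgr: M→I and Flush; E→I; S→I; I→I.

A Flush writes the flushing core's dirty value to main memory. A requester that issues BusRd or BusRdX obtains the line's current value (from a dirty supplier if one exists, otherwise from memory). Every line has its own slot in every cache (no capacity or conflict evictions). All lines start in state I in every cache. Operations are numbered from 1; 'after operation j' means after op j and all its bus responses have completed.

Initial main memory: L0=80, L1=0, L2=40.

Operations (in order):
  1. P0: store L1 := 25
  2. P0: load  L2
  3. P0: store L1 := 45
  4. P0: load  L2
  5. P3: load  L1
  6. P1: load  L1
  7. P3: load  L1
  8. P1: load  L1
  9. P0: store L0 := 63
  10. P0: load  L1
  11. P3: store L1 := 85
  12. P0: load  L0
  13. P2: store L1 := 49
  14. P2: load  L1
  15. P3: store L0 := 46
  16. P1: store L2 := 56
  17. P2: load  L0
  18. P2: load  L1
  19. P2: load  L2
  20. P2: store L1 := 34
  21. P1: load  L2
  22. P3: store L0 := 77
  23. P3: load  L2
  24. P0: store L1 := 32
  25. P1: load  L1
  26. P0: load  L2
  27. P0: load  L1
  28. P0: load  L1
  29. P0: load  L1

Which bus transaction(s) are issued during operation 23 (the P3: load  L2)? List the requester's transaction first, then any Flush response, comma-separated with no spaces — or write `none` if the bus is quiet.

bus = BusRd

[1] P0: store L1 := 25 | P0:M(25), P1:I, P2:I, P3:I | bus: BusRdX
[2] P0: load  L2 | P0:E(40), P1:I, P2:I, P3:I | bus: BusRd
[3] P0: store L1 := 45 | P0:M(45), P1:I, P2:I, P3:I | bus: none
[4] P0: load  L2 | P0:E(40), P1:I, P2:I, P3:I | bus: none
[5] P3: load  L1 | P0:S(45), P1:I, P2:I, P3:S(45) | bus: BusRd,Flush
[6] P1: load  L1 | P0:S(45), P1:S(45), P2:I, P3:S(45) | bus: BusRd
[7] P3: load  L1 | P0:S(45), P1:S(45), P2:I, P3:S(45) | bus: none
[8] P1: load  L1 | P0:S(45), P1:S(45), P2:I, P3:S(45) | bus: none
[9] P0: store L0 := 63 | P0:M(63), P1:I, P2:I, P3:I | bus: BusRdX
[10] P0: load  L1 | P0:S(45), P1:S(45), P2:I, P3:S(45) | bus: none
[11] P3: store L1 := 85 | P0:I, P1:I, P2:I, P3:M(85) | bus: BusUpgr
[12] P0: load  L0 | P0:M(63), P1:I, P2:I, P3:I | bus: none
[13] P2: store L1 := 49 | P0:I, P1:I, P2:M(49), P3:I | bus: BusRdX,Flush
[14] P2: load  L1 | P0:I, P1:I, P2:M(49), P3:I | bus: none
[15] P3: store L0 := 46 | P0:I, P1:I, P2:I, P3:M(46) | bus: BusRdX,Flush
[16] P1: store L2 := 56 | P0:I, P1:M(56), P2:I, P3:I | bus: BusRdX
[17] P2: load  L0 | P0:I, P1:I, P2:S(46), P3:S(46) | bus: BusRd,Flush
[18] P2: load  L1 | P0:I, P1:I, P2:M(49), P3:I | bus: none
[19] P2: load  L2 | P0:I, P1:S(56), P2:S(56), P3:I | bus: BusRd,Flush
[20] P2: store L1 := 34 | P0:I, P1:I, P2:M(34), P3:I | bus: none
[21] P1: load  L2 | P0:I, P1:S(56), P2:S(56), P3:I | bus: none
[22] P3: store L0 := 77 | P0:I, P1:I, P2:I, P3:M(77) | bus: BusUpgr
[23] P3: load  L2 | P0:I, P1:S(56), P2:S(56), P3:S(56) | bus: BusRd
[24] P0: store L1 := 32 | P0:M(32), P1:I, P2:I, P3:I | bus: BusRdX,Flush
[25] P1: load  L1 | P0:S(32), P1:S(32), P2:I, P3:I | bus: BusRd,Flush
[26] P0: load  L2 | P0:S(56), P1:S(56), P2:S(56), P3:S(56) | bus: BusRd
[27] P0: load  L1 | P0:S(32), P1:S(32), P2:I, P3:I | bus: none
[28] P0: load  L1 | P0:S(32), P1:S(32), P2:I, P3:I | bus: none
[29] P0: load  L1 | P0:S(32), P1:S(32), P2:I, P3:I | bus: none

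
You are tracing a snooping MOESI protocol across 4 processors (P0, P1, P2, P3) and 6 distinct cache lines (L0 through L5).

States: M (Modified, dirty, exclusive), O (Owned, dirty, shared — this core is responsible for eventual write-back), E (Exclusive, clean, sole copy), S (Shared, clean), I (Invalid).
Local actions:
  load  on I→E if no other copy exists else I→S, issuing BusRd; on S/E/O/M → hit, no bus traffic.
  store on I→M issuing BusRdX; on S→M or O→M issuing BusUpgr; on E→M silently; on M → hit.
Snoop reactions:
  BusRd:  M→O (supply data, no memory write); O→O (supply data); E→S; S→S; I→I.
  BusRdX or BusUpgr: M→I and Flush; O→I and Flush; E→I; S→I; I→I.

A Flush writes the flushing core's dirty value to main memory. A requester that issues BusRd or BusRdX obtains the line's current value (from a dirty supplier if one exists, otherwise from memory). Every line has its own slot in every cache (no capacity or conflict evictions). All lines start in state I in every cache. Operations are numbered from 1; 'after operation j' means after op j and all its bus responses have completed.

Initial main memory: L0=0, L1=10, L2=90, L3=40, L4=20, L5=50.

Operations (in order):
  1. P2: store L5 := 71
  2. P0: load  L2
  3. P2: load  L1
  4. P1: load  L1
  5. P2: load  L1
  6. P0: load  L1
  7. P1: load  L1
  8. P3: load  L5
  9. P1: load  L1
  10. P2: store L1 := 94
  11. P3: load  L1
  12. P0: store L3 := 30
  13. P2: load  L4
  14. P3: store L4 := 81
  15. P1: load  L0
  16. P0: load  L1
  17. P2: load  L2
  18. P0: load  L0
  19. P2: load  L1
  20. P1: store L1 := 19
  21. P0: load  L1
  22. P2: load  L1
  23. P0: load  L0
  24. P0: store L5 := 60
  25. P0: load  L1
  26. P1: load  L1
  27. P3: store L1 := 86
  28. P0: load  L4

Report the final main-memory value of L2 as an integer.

memory[L2] = 90

step 1: P2: store L5 := 71  ⟶  IIMI  (L5)  txn=BusRdX  M[L5]=50
step 2: P0: load  L2  ⟶  EIII  (L2)  txn=BusRd  M[L2]=90
step 3: P2: load  L1  ⟶  IIEI  (L1)  txn=BusRd  M[L1]=10
step 4: P1: load  L1  ⟶  ISSI  (L1)  txn=BusRd  M[L1]=10
step 5: P2: load  L1  ⟶  ISSI  (L1)  txn=∅  M[L1]=10
step 6: P0: load  L1  ⟶  SSSI  (L1)  txn=BusRd  M[L1]=10
step 7: P1: load  L1  ⟶  SSSI  (L1)  txn=∅  M[L1]=10
step 8: P3: load  L5  ⟶  IIOS  (L5)  txn=BusRd  M[L5]=50
step 9: P1: load  L1  ⟶  SSSI  (L1)  txn=∅  M[L1]=10
step 10: P2: store L1 := 94  ⟶  IIMI  (L1)  txn=BusUpgr  M[L1]=10
step 11: P3: load  L1  ⟶  IIOS  (L1)  txn=BusRd  M[L1]=10
step 12: P0: store L3 := 30  ⟶  MIII  (L3)  txn=BusRdX  M[L3]=40
step 13: P2: load  L4  ⟶  IIEI  (L4)  txn=BusRd  M[L4]=20
step 14: P3: store L4 := 81  ⟶  IIIM  (L4)  txn=BusRdX  M[L4]=20
step 15: P1: load  L0  ⟶  IEII  (L0)  txn=BusRd  M[L0]=0
step 16: P0: load  L1  ⟶  SIOS  (L1)  txn=BusRd  M[L1]=10
step 17: P2: load  L2  ⟶  SISI  (L2)  txn=BusRd  M[L2]=90
step 18: P0: load  L0  ⟶  SSII  (L0)  txn=BusRd  M[L0]=0
step 19: P2: load  L1  ⟶  SIOS  (L1)  txn=∅  M[L1]=10
step 20: P1: store L1 := 19  ⟶  IMII  (L1)  txn=BusRdX+Flush  M[L1]=94
step 21: P0: load  L1  ⟶  SOII  (L1)  txn=BusRd  M[L1]=94
step 22: P2: load  L1  ⟶  SOSI  (L1)  txn=BusRd  M[L1]=94
step 23: P0: load  L0  ⟶  SSII  (L0)  txn=∅  M[L0]=0
step 24: P0: store L5 := 60  ⟶  MIII  (L5)  txn=BusRdX+Flush  M[L5]=71
step 25: P0: load  L1  ⟶  SOSI  (L1)  txn=∅  M[L1]=94
step 26: P1: load  L1  ⟶  SOSI  (L1)  txn=∅  M[L1]=94
step 27: P3: store L1 := 86  ⟶  IIIM  (L1)  txn=BusRdX+Flush  M[L1]=19
step 28: P0: load  L4  ⟶  SIIO  (L4)  txn=BusRd  M[L4]=20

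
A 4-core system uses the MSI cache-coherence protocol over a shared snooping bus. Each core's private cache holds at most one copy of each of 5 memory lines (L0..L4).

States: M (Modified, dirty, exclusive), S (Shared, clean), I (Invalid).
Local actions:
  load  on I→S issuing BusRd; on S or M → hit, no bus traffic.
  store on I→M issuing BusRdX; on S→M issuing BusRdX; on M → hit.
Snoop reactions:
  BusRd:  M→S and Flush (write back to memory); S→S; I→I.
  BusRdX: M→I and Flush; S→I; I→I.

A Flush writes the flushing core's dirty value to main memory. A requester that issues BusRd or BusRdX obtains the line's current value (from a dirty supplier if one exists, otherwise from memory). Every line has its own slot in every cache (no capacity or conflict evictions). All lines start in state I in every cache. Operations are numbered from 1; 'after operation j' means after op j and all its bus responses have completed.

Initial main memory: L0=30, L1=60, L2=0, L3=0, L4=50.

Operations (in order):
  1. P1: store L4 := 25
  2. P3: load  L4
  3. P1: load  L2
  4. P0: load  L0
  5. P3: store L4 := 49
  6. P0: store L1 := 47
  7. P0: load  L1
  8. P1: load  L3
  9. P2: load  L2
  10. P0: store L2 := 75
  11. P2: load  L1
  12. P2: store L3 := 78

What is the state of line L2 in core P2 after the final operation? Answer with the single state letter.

state = I

[1] P1: store L4 := 25 | P0:I, P1:M(25), P2:I, P3:I | bus: BusRdX
[2] P3: load  L4 | P0:I, P1:S(25), P2:I, P3:S(25) | bus: BusRd,Flush
[3] P1: load  L2 | P0:I, P1:S(0), P2:I, P3:I | bus: BusRd
[4] P0: load  L0 | P0:S(30), P1:I, P2:I, P3:I | bus: BusRd
[5] P3: store L4 := 49 | P0:I, P1:I, P2:I, P3:M(49) | bus: BusRdX
[6] P0: store L1 := 47 | P0:M(47), P1:I, P2:I, P3:I | bus: BusRdX
[7] P0: load  L1 | P0:M(47), P1:I, P2:I, P3:I | bus: none
[8] P1: load  L3 | P0:I, P1:S(0), P2:I, P3:I | bus: BusRd
[9] P2: load  L2 | P0:I, P1:S(0), P2:S(0), P3:I | bus: BusRd
[10] P0: store L2 := 75 | P0:M(75), P1:I, P2:I, P3:I | bus: BusRdX
[11] P2: load  L1 | P0:S(47), P1:I, P2:S(47), P3:I | bus: BusRd,Flush
[12] P2: store L3 := 78 | P0:I, P1:I, P2:M(78), P3:I | bus: BusRdX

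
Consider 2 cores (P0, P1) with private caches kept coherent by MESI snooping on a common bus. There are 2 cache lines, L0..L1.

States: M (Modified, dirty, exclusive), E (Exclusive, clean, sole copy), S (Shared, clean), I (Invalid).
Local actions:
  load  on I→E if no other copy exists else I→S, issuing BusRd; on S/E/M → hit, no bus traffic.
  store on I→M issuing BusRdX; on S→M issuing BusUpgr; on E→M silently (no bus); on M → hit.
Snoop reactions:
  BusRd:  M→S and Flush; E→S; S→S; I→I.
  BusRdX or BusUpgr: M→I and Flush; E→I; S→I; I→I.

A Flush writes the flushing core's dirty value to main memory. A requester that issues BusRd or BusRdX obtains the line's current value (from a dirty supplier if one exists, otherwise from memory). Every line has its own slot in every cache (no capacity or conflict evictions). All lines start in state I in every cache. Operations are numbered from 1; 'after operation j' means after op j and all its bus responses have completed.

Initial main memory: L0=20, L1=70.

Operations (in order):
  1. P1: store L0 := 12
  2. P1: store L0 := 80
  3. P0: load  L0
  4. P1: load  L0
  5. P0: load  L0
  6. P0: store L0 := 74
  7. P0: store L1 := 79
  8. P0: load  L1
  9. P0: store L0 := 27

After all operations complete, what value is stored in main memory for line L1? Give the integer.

memory[L1] = 70

  op1 P1: store L0 := 12 → I/M on L0; bus BusRdX; mem=20
  op2 P1: store L0 := 80 → I/M on L0; bus (none); mem=20
  op3 P0: load  L0 → S/S on L0; bus BusRd Flush; mem=80
  op4 P1: load  L0 → S/S on L0; bus (none); mem=80
  op5 P0: load  L0 → S/S on L0; bus (none); mem=80
  op6 P0: store L0 := 74 → M/I on L0; bus BusUpgr; mem=80
  op7 P0: store L1 := 79 → M/I on L1; bus BusRdX; mem=70
  op8 P0: load  L1 → M/I on L1; bus (none); mem=70
  op9 P0: store L0 := 27 → M/I on L0; bus (none); mem=80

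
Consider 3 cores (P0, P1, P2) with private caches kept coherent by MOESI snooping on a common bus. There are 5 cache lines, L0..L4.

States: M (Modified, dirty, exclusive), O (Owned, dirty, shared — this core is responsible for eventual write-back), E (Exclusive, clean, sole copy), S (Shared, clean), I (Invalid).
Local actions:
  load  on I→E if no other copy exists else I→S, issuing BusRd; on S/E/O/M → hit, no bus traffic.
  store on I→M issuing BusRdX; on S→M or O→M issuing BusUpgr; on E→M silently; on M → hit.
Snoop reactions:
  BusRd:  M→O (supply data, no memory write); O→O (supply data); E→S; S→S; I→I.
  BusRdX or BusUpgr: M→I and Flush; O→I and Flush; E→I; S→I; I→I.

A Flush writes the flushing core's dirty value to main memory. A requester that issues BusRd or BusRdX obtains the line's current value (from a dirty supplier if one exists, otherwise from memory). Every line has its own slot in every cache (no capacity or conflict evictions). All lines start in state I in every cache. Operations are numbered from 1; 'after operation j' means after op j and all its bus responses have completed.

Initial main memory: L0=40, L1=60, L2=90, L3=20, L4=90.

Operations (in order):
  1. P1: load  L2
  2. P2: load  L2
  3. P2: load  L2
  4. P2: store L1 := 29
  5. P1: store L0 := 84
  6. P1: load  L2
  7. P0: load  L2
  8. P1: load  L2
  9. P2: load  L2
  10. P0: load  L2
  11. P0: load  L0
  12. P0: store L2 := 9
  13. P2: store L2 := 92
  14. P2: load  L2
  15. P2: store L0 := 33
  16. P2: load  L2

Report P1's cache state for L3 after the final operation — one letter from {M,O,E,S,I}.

[1] P1: load  L2 | P0:I, P1:E(90), P2:I | bus: BusRd
[2] P2: load  L2 | P0:I, P1:S(90), P2:S(90) | bus: BusRd
[3] P2: load  L2 | P0:I, P1:S(90), P2:S(90) | bus: none
[4] P2: store L1 := 29 | P0:I, P1:I, P2:M(29) | bus: BusRdX
[5] P1: store L0 := 84 | P0:I, P1:M(84), P2:I | bus: BusRdX
[6] P1: load  L2 | P0:I, P1:S(90), P2:S(90) | bus: none
[7] P0: load  L2 | P0:S(90), P1:S(90), P2:S(90) | bus: BusRd
[8] P1: load  L2 | P0:S(90), P1:S(90), P2:S(90) | bus: none
[9] P2: load  L2 | P0:S(90), P1:S(90), P2:S(90) | bus: none
[10] P0: load  L2 | P0:S(90), P1:S(90), P2:S(90) | bus: none
[11] P0: load  L0 | P0:S(84), P1:O(84), P2:I | bus: BusRd
[12] P0: store L2 := 9 | P0:M(9), P1:I, P2:I | bus: BusUpgr
[13] P2: store L2 := 92 | P0:I, P1:I, P2:M(92) | bus: BusRdX,Flush
[14] P2: load  L2 | P0:I, P1:I, P2:M(92) | bus: none
[15] P2: store L0 := 33 | P0:I, P1:I, P2:M(33) | bus: BusRdX,Flush
[16] P2: load  L2 | P0:I, P1:I, P2:M(92) | bus: none

state = I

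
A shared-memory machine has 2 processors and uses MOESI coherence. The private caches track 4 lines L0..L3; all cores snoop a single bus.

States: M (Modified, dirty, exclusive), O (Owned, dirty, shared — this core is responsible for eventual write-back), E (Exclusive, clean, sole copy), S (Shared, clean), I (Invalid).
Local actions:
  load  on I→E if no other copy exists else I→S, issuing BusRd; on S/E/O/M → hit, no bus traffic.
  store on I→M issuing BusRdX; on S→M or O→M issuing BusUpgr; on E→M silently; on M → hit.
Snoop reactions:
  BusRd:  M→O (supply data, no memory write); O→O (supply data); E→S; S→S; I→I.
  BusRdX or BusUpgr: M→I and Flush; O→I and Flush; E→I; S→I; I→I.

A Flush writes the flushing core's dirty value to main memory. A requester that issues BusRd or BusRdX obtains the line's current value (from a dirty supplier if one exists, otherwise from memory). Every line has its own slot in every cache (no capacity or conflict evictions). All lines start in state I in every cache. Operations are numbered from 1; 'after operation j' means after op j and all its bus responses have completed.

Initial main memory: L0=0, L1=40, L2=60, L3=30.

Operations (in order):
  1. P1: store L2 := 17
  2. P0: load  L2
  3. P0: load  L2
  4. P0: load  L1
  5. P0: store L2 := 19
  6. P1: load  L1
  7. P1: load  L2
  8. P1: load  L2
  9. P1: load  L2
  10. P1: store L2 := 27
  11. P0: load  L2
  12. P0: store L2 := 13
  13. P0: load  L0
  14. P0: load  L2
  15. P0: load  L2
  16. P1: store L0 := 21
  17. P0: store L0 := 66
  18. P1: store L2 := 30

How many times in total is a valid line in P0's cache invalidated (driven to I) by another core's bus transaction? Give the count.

step 1: P1: store L2 := 17  ⟶  IM  (L2)  txn=BusRdX  M[L2]=60
step 2: P0: load  L2  ⟶  SO  (L2)  txn=BusRd  M[L2]=60
step 3: P0: load  L2  ⟶  SO  (L2)  txn=∅  M[L2]=60
step 4: P0: load  L1  ⟶  EI  (L1)  txn=BusRd  M[L1]=40
step 5: P0: store L2 := 19  ⟶  MI  (L2)  txn=BusUpgr+Flush  M[L2]=17
step 6: P1: load  L1  ⟶  SS  (L1)  txn=BusRd  M[L1]=40
step 7: P1: load  L2  ⟶  OS  (L2)  txn=BusRd  M[L2]=17
step 8: P1: load  L2  ⟶  OS  (L2)  txn=∅  M[L2]=17
step 9: P1: load  L2  ⟶  OS  (L2)  txn=∅  M[L2]=17
step 10: P1: store L2 := 27  ⟶  IM  (L2)  txn=BusUpgr+Flush  M[L2]=19
step 11: P0: load  L2  ⟶  SO  (L2)  txn=BusRd  M[L2]=19
step 12: P0: store L2 := 13  ⟶  MI  (L2)  txn=BusUpgr+Flush  M[L2]=27
step 13: P0: load  L0  ⟶  EI  (L0)  txn=BusRd  M[L0]=0
step 14: P0: load  L2  ⟶  MI  (L2)  txn=∅  M[L2]=27
step 15: P0: load  L2  ⟶  MI  (L2)  txn=∅  M[L2]=27
step 16: P1: store L0 := 21  ⟶  IM  (L0)  txn=BusRdX  M[L0]=0
step 17: P0: store L0 := 66  ⟶  MI  (L0)  txn=BusRdX+Flush  M[L0]=21
step 18: P1: store L2 := 30  ⟶  IM  (L2)  txn=BusRdX+Flush  M[L2]=13

invalidations = 3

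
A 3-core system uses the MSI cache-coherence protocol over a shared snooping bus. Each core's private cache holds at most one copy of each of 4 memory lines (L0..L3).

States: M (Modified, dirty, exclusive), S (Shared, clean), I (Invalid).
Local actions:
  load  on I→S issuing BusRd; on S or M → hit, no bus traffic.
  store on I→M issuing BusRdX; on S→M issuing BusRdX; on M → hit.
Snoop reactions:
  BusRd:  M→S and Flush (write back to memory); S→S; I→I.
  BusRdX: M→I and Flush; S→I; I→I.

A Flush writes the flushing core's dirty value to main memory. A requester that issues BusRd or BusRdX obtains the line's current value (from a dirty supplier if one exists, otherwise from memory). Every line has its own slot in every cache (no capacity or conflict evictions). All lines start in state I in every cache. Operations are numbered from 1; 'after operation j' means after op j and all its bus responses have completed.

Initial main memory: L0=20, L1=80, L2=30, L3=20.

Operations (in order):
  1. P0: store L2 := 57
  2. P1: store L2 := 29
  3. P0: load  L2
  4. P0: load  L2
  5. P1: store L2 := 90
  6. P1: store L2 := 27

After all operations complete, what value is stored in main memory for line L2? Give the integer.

[1] P0: store L2 := 57 | P0:M(57), P1:I, P2:I | bus: BusRdX
[2] P1: store L2 := 29 | P0:I, P1:M(29), P2:I | bus: BusRdX,Flush
[3] P0: load  L2 | P0:S(29), P1:S(29), P2:I | bus: BusRd,Flush
[4] P0: load  L2 | P0:S(29), P1:S(29), P2:I | bus: none
[5] P1: store L2 := 90 | P0:I, P1:M(90), P2:I | bus: BusRdX
[6] P1: store L2 := 27 | P0:I, P1:M(27), P2:I | bus: none

memory[L2] = 29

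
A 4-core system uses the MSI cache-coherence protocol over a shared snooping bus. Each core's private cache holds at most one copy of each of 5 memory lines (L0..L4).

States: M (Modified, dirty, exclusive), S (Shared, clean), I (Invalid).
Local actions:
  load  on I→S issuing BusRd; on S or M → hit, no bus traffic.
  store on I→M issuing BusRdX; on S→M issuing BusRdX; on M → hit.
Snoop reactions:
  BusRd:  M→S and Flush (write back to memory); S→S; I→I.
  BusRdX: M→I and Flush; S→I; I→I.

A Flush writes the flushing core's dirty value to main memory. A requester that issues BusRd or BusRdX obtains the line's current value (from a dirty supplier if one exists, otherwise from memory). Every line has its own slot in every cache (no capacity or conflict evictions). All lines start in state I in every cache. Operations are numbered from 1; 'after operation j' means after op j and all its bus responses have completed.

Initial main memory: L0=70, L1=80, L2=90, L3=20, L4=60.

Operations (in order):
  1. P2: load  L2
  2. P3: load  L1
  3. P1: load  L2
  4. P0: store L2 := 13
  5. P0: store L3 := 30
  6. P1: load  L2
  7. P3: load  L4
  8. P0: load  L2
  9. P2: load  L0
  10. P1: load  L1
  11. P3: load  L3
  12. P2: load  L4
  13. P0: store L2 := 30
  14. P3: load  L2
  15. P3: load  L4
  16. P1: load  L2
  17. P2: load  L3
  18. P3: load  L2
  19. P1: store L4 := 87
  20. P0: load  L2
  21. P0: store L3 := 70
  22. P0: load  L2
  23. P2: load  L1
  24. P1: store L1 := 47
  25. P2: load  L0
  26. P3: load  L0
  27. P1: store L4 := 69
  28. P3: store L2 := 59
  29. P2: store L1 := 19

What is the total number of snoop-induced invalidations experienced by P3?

invalidations = 3

step 1: P2: load  L2  ⟶  IISI  (L2)  txn=BusRd  M[L2]=90
step 2: P3: load  L1  ⟶  IIIS  (L1)  txn=BusRd  M[L1]=80
step 3: P1: load  L2  ⟶  ISSI  (L2)  txn=BusRd  M[L2]=90
step 4: P0: store L2 := 13  ⟶  MIII  (L2)  txn=BusRdX  M[L2]=90
step 5: P0: store L3 := 30  ⟶  MIII  (L3)  txn=BusRdX  M[L3]=20
step 6: P1: load  L2  ⟶  SSII  (L2)  txn=BusRd+Flush  M[L2]=13
step 7: P3: load  L4  ⟶  IIIS  (L4)  txn=BusRd  M[L4]=60
step 8: P0: load  L2  ⟶  SSII  (L2)  txn=∅  M[L2]=13
step 9: P2: load  L0  ⟶  IISI  (L0)  txn=BusRd  M[L0]=70
step 10: P1: load  L1  ⟶  ISIS  (L1)  txn=BusRd  M[L1]=80
step 11: P3: load  L3  ⟶  SIIS  (L3)  txn=BusRd+Flush  M[L3]=30
step 12: P2: load  L4  ⟶  IISS  (L4)  txn=BusRd  M[L4]=60
step 13: P0: store L2 := 30  ⟶  MIII  (L2)  txn=BusRdX  M[L2]=13
step 14: P3: load  L2  ⟶  SIIS  (L2)  txn=BusRd+Flush  M[L2]=30
step 15: P3: load  L4  ⟶  IISS  (L4)  txn=∅  M[L4]=60
step 16: P1: load  L2  ⟶  SSIS  (L2)  txn=BusRd  M[L2]=30
step 17: P2: load  L3  ⟶  SISS  (L3)  txn=BusRd  M[L3]=30
step 18: P3: load  L2  ⟶  SSIS  (L2)  txn=∅  M[L2]=30
step 19: P1: store L4 := 87  ⟶  IMII  (L4)  txn=BusRdX  M[L4]=60
step 20: P0: load  L2  ⟶  SSIS  (L2)  txn=∅  M[L2]=30
step 21: P0: store L3 := 70  ⟶  MIII  (L3)  txn=BusRdX  M[L3]=30
step 22: P0: load  L2  ⟶  SSIS  (L2)  txn=∅  M[L2]=30
step 23: P2: load  L1  ⟶  ISSS  (L1)  txn=BusRd  M[L1]=80
step 24: P1: store L1 := 47  ⟶  IMII  (L1)  txn=BusRdX  M[L1]=80
step 25: P2: load  L0  ⟶  IISI  (L0)  txn=∅  M[L0]=70
step 26: P3: load  L0  ⟶  IISS  (L0)  txn=BusRd  M[L0]=70
step 27: P1: store L4 := 69  ⟶  IMII  (L4)  txn=∅  M[L4]=60
step 28: P3: store L2 := 59  ⟶  IIIM  (L2)  txn=BusRdX  M[L2]=30
step 29: P2: store L1 := 19  ⟶  IIMI  (L1)  txn=BusRdX+Flush  M[L1]=47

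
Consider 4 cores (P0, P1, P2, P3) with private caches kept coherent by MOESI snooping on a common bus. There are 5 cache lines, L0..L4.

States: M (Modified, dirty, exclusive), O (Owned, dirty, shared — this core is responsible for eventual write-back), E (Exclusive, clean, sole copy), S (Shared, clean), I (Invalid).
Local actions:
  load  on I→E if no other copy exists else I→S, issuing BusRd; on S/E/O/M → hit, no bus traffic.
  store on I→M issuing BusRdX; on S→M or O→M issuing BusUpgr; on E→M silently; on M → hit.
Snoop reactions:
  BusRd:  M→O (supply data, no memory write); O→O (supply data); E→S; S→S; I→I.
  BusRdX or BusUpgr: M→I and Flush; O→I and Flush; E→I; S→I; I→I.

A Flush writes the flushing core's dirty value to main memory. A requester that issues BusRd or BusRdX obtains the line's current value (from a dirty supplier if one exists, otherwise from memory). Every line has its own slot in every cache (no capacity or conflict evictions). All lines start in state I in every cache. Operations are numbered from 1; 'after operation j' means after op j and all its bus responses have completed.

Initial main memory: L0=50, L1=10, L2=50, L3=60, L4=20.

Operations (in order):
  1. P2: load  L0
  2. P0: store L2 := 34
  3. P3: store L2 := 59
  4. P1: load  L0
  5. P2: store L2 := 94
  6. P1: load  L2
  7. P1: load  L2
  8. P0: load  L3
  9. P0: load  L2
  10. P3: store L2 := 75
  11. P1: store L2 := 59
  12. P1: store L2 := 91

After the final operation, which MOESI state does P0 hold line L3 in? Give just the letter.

state = E

  op1 P2: load  L0 → I/I/E/I on L0; bus BusRd; mem=50
  op2 P0: store L2 := 34 → M/I/I/I on L2; bus BusRdX; mem=50
  op3 P3: store L2 := 59 → I/I/I/M on L2; bus BusRdX Flush; mem=34
  op4 P1: load  L0 → I/S/S/I on L0; bus BusRd; mem=50
  op5 P2: store L2 := 94 → I/I/M/I on L2; bus BusRdX Flush; mem=59
  op6 P1: load  L2 → I/S/O/I on L2; bus BusRd; mem=59
  op7 P1: load  L2 → I/S/O/I on L2; bus (none); mem=59
  op8 P0: load  L3 → E/I/I/I on L3; bus BusRd; mem=60
  op9 P0: load  L2 → S/S/O/I on L2; bus BusRd; mem=59
  op10 P3: store L2 := 75 → I/I/I/M on L2; bus BusRdX Flush; mem=94
  op11 P1: store L2 := 59 → I/M/I/I on L2; bus BusRdX Flush; mem=75
  op12 P1: store L2 := 91 → I/M/I/I on L2; bus (none); mem=75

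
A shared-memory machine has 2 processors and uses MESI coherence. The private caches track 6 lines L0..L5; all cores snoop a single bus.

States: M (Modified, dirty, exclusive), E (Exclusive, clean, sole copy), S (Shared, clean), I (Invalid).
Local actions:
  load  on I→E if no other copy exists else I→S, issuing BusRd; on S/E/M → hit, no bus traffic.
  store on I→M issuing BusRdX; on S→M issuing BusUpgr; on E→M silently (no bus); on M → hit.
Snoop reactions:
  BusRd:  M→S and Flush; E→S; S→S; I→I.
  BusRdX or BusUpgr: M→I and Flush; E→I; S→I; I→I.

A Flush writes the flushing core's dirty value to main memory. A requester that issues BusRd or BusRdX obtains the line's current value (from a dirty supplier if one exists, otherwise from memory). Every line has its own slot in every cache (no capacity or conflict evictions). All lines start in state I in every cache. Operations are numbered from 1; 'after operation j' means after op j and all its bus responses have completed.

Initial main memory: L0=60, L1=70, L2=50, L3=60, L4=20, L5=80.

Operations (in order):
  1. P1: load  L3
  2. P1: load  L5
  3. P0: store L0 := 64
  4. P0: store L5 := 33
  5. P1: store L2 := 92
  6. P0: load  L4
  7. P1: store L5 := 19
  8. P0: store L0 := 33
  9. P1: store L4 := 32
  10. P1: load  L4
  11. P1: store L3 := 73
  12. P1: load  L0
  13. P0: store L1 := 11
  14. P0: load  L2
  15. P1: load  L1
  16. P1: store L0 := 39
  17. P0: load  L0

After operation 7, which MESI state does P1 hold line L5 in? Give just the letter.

state = M

[1] P1: load  L3 | P0:I, P1:E(60) | bus: BusRd
[2] P1: load  L5 | P0:I, P1:E(80) | bus: BusRd
[3] P0: store L0 := 64 | P0:M(64), P1:I | bus: BusRdX
[4] P0: store L5 := 33 | P0:M(33), P1:I | bus: BusRdX
[5] P1: store L2 := 92 | P0:I, P1:M(92) | bus: BusRdX
[6] P0: load  L4 | P0:E(20), P1:I | bus: BusRd
[7] P1: store L5 := 19 | P0:I, P1:M(19) | bus: BusRdX,Flush
[8] P0: store L0 := 33 | P0:M(33), P1:I | bus: none
[9] P1: store L4 := 32 | P0:I, P1:M(32) | bus: BusRdX
[10] P1: load  L4 | P0:I, P1:M(32) | bus: none
[11] P1: store L3 := 73 | P0:I, P1:M(73) | bus: none
[12] P1: load  L0 | P0:S(33), P1:S(33) | bus: BusRd,Flush
[13] P0: store L1 := 11 | P0:M(11), P1:I | bus: BusRdX
[14] P0: load  L2 | P0:S(92), P1:S(92) | bus: BusRd,Flush
[15] P1: load  L1 | P0:S(11), P1:S(11) | bus: BusRd,Flush
[16] P1: store L0 := 39 | P0:I, P1:M(39) | bus: BusUpgr
[17] P0: load  L0 | P0:S(39), P1:S(39) | bus: BusRd,Flush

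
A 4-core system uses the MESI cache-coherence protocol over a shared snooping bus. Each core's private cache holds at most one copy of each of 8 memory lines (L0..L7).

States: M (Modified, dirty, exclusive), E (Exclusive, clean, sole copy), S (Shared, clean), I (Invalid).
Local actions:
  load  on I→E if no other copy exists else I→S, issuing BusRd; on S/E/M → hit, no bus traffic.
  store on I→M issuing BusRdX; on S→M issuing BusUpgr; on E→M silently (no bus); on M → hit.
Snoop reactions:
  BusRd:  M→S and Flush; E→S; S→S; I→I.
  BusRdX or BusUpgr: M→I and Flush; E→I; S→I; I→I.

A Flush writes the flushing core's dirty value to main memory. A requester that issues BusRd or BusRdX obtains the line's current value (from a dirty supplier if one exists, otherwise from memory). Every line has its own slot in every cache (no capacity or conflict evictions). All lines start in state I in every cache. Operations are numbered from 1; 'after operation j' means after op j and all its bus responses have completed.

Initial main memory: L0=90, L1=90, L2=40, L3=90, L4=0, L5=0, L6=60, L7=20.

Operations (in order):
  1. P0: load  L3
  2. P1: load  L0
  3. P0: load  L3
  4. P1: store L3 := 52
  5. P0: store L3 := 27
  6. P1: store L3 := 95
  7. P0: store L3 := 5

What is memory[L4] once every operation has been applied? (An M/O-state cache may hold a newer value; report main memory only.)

1. P0: load  L3  bus=[BusRd]  L3: P0=E P1=I P2=I P3=I  mem[L3]=90
2. P1: load  L0  bus=[BusRd]  L0: P0=I P1=E P2=I P3=I  mem[L0]=90
3. P0: load  L3  bus=[-]  L3: P0=E P1=I P2=I P3=I  mem[L3]=90
4. P1: store L3 := 52  bus=[BusRdX]  L3: P0=I P1=M P2=I P3=I  mem[L3]=90
5. P0: store L3 := 27  bus=[BusRdX,Flush]  L3: P0=M P1=I P2=I P3=I  mem[L3]=52
6. P1: store L3 := 95  bus=[BusRdX,Flush]  L3: P0=I P1=M P2=I P3=I  mem[L3]=27
7. P0: store L3 := 5  bus=[BusRdX,Flush]  L3: P0=M P1=I P2=I P3=I  mem[L3]=95

memory[L4] = 0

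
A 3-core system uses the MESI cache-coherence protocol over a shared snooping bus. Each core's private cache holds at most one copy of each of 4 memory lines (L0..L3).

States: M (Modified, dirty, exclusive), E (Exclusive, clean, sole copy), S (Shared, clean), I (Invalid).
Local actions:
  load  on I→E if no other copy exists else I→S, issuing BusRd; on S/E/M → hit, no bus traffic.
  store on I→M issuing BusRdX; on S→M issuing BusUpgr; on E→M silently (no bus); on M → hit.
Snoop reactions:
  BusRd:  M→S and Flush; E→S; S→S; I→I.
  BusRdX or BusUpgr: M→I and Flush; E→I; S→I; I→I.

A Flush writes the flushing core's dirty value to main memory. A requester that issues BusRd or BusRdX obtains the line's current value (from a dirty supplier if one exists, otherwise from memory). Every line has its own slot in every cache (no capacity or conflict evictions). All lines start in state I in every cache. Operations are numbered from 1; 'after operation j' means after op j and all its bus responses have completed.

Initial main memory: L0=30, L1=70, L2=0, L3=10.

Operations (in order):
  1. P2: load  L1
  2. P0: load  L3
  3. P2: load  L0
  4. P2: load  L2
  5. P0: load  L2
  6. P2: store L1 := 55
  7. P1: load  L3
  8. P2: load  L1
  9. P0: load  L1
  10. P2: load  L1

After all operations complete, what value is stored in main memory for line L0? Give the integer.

memory[L0] = 30

step 1: P2: load  L1  ⟶  IIE  (L1)  txn=BusRd  M[L1]=70
step 2: P0: load  L3  ⟶  EII  (L3)  txn=BusRd  M[L3]=10
step 3: P2: load  L0  ⟶  IIE  (L0)  txn=BusRd  M[L0]=30
step 4: P2: load  L2  ⟶  IIE  (L2)  txn=BusRd  M[L2]=0
step 5: P0: load  L2  ⟶  SIS  (L2)  txn=BusRd  M[L2]=0
step 6: P2: store L1 := 55  ⟶  IIM  (L1)  txn=∅  M[L1]=70
step 7: P1: load  L3  ⟶  SSI  (L3)  txn=BusRd  M[L3]=10
step 8: P2: load  L1  ⟶  IIM  (L1)  txn=∅  M[L1]=70
step 9: P0: load  L1  ⟶  SIS  (L1)  txn=BusRd+Flush  M[L1]=55
step 10: P2: load  L1  ⟶  SIS  (L1)  txn=∅  M[L1]=55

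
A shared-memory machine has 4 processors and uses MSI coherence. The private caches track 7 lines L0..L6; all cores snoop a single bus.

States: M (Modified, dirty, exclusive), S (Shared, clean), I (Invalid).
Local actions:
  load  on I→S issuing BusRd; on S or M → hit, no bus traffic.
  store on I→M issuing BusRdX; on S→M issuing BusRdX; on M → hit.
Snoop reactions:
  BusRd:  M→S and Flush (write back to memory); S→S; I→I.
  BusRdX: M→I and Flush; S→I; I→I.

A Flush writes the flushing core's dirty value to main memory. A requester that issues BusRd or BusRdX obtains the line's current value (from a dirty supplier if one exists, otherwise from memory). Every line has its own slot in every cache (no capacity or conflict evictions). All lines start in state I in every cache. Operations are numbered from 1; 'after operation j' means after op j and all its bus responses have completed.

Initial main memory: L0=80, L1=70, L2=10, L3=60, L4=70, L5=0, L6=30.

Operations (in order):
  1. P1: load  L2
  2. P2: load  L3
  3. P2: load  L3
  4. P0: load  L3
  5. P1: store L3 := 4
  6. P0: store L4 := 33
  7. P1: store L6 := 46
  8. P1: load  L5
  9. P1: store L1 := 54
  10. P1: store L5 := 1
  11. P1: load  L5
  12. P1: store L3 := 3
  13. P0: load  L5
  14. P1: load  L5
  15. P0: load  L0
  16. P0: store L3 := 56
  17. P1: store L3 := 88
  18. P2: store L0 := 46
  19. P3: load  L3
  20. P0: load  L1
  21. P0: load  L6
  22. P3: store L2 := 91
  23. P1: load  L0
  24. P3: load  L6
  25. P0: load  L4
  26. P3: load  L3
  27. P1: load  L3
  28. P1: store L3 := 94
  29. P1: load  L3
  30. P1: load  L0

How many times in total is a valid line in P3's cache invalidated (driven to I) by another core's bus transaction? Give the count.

invalidations = 1

1. P1: load  L2  bus=[BusRd]  L2: P0=I P1=S P2=I P3=I  mem[L2]=10
2. P2: load  L3  bus=[BusRd]  L3: P0=I P1=I P2=S P3=I  mem[L3]=60
3. P2: load  L3  bus=[-]  L3: P0=I P1=I P2=S P3=I  mem[L3]=60
4. P0: load  L3  bus=[BusRd]  L3: P0=S P1=I P2=S P3=I  mem[L3]=60
5. P1: store L3 := 4  bus=[BusRdX]  L3: P0=I P1=M P2=I P3=I  mem[L3]=60
6. P0: store L4 := 33  bus=[BusRdX]  L4: P0=M P1=I P2=I P3=I  mem[L4]=70
7. P1: store L6 := 46  bus=[BusRdX]  L6: P0=I P1=M P2=I P3=I  mem[L6]=30
8. P1: load  L5  bus=[BusRd]  L5: P0=I P1=S P2=I P3=I  mem[L5]=0
9. P1: store L1 := 54  bus=[BusRdX]  L1: P0=I P1=M P2=I P3=I  mem[L1]=70
10. P1: store L5 := 1  bus=[BusRdX]  L5: P0=I P1=M P2=I P3=I  mem[L5]=0
11. P1: load  L5  bus=[-]  L5: P0=I P1=M P2=I P3=I  mem[L5]=0
12. P1: store L3 := 3  bus=[-]  L3: P0=I P1=M P2=I P3=I  mem[L3]=60
13. P0: load  L5  bus=[BusRd,Flush]  L5: P0=S P1=S P2=I P3=I  mem[L5]=1
14. P1: load  L5  bus=[-]  L5: P0=S P1=S P2=I P3=I  mem[L5]=1
15. P0: load  L0  bus=[BusRd]  L0: P0=S P1=I P2=I P3=I  mem[L0]=80
16. P0: store L3 := 56  bus=[BusRdX,Flush]  L3: P0=M P1=I P2=I P3=I  mem[L3]=3
17. P1: store L3 := 88  bus=[BusRdX,Flush]  L3: P0=I P1=M P2=I P3=I  mem[L3]=56
18. P2: store L0 := 46  bus=[BusRdX]  L0: P0=I P1=I P2=M P3=I  mem[L0]=80
19. P3: load  L3  bus=[BusRd,Flush]  L3: P0=I P1=S P2=I P3=S  mem[L3]=88
20. P0: load  L1  bus=[BusRd,Flush]  L1: P0=S P1=S P2=I P3=I  mem[L1]=54
21. P0: load  L6  bus=[BusRd,Flush]  L6: P0=S P1=S P2=I P3=I  mem[L6]=46
22. P3: store L2 := 91  bus=[BusRdX]  L2: P0=I P1=I P2=I P3=M  mem[L2]=10
23. P1: load  L0  bus=[BusRd,Flush]  L0: P0=I P1=S P2=S P3=I  mem[L0]=46
24. P3: load  L6  bus=[BusRd]  L6: P0=S P1=S P2=I P3=S  mem[L6]=46
25. P0: load  L4  bus=[-]  L4: P0=M P1=I P2=I P3=I  mem[L4]=70
26. P3: load  L3  bus=[-]  L3: P0=I P1=S P2=I P3=S  mem[L3]=88
27. P1: load  L3  bus=[-]  L3: P0=I P1=S P2=I P3=S  mem[L3]=88
28. P1: store L3 := 94  bus=[BusRdX]  L3: P0=I P1=M P2=I P3=I  mem[L3]=88
29. P1: load  L3  bus=[-]  L3: P0=I P1=M P2=I P3=I  mem[L3]=88
30. P1: load  L0  bus=[-]  L0: P0=I P1=S P2=S P3=I  mem[L0]=46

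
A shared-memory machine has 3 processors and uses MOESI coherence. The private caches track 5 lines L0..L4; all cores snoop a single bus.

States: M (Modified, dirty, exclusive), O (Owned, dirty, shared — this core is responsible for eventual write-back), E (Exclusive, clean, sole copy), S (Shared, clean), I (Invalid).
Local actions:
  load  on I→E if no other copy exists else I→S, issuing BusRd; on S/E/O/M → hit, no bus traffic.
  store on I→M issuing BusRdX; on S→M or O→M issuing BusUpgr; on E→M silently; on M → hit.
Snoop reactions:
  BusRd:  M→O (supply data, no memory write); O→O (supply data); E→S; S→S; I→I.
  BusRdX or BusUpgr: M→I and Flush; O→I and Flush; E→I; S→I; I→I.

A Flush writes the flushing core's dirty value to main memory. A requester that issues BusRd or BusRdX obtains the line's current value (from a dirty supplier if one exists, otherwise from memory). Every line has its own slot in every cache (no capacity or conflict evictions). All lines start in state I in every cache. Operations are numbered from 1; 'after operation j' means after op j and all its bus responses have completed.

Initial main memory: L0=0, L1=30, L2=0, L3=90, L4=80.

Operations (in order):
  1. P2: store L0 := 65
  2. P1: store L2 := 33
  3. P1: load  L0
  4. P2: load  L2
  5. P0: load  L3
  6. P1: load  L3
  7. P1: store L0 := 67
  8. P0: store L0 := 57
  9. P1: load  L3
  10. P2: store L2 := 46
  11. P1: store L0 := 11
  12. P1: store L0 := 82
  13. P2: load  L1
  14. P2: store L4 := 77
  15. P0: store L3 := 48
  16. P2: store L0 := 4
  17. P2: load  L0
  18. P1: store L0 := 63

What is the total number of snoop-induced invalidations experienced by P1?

invalidations = 4

step 1: P2: store L0 := 65  ⟶  IIM  (L0)  txn=BusRdX  M[L0]=0
step 2: P1: store L2 := 33  ⟶  IMI  (L2)  txn=BusRdX  M[L2]=0
step 3: P1: load  L0  ⟶  ISO  (L0)  txn=BusRd  M[L0]=0
step 4: P2: load  L2  ⟶  IOS  (L2)  txn=BusRd  M[L2]=0
step 5: P0: load  L3  ⟶  EII  (L3)  txn=BusRd  M[L3]=90
step 6: P1: load  L3  ⟶  SSI  (L3)  txn=BusRd  M[L3]=90
step 7: P1: store L0 := 67  ⟶  IMI  (L0)  txn=BusUpgr+Flush  M[L0]=65
step 8: P0: store L0 := 57  ⟶  MII  (L0)  txn=BusRdX+Flush  M[L0]=67
step 9: P1: load  L3  ⟶  SSI  (L3)  txn=∅  M[L3]=90
step 10: P2: store L2 := 46  ⟶  IIM  (L2)  txn=BusUpgr+Flush  M[L2]=33
step 11: P1: store L0 := 11  ⟶  IMI  (L0)  txn=BusRdX+Flush  M[L0]=57
step 12: P1: store L0 := 82  ⟶  IMI  (L0)  txn=∅  M[L0]=57
step 13: P2: load  L1  ⟶  IIE  (L1)  txn=BusRd  M[L1]=30
step 14: P2: store L4 := 77  ⟶  IIM  (L4)  txn=BusRdX  M[L4]=80
step 15: P0: store L3 := 48  ⟶  MII  (L3)  txn=BusUpgr  M[L3]=90
step 16: P2: store L0 := 4  ⟶  IIM  (L0)  txn=BusRdX+Flush  M[L0]=82
step 17: P2: load  L0  ⟶  IIM  (L0)  txn=∅  M[L0]=82
step 18: P1: store L0 := 63  ⟶  IMI  (L0)  txn=BusRdX+Flush  M[L0]=4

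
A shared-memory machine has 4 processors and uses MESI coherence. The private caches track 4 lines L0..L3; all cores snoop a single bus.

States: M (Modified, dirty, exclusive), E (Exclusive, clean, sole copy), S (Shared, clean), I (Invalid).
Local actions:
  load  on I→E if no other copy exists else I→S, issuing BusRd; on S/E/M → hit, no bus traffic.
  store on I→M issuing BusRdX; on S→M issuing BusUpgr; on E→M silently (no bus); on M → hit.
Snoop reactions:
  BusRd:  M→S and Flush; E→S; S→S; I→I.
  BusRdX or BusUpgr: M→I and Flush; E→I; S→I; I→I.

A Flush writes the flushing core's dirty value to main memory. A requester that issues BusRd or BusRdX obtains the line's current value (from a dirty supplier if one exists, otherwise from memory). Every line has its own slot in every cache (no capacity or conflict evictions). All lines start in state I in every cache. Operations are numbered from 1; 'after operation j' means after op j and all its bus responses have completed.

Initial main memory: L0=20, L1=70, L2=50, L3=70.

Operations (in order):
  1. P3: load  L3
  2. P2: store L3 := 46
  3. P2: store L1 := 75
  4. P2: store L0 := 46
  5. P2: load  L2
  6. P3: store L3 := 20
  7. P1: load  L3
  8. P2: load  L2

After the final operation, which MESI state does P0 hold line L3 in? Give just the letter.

[1] P3: load  L3 | P0:I, P1:I, P2:I, P3:E(70) | bus: BusRd
[2] P2: store L3 := 46 | P0:I, P1:I, P2:M(46), P3:I | bus: BusRdX
[3] P2: store L1 := 75 | P0:I, P1:I, P2:M(75), P3:I | bus: BusRdX
[4] P2: store L0 := 46 | P0:I, P1:I, P2:M(46), P3:I | bus: BusRdX
[5] P2: load  L2 | P0:I, P1:I, P2:E(50), P3:I | bus: BusRd
[6] P3: store L3 := 20 | P0:I, P1:I, P2:I, P3:M(20) | bus: BusRdX,Flush
[7] P1: load  L3 | P0:I, P1:S(20), P2:I, P3:S(20) | bus: BusRd,Flush
[8] P2: load  L2 | P0:I, P1:I, P2:E(50), P3:I | bus: none

state = I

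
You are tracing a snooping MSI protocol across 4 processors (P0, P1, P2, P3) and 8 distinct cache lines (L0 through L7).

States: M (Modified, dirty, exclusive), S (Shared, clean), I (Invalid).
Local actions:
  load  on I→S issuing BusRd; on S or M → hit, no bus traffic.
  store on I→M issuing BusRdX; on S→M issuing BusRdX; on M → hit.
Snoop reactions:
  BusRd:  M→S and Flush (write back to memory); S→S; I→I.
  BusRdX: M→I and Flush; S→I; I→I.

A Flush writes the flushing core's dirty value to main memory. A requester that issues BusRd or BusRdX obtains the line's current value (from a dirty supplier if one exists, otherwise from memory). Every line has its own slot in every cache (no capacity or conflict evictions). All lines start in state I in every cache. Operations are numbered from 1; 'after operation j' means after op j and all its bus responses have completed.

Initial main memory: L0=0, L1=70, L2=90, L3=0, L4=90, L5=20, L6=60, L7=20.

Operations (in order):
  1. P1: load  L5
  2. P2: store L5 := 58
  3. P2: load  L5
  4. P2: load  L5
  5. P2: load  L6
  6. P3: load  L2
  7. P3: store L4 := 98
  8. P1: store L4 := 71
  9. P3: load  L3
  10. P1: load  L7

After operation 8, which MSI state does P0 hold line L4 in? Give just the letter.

state = I

  op1 P1: load  L5 → I/S/I/I on L5; bus BusRd; mem=20
  op2 P2: store L5 := 58 → I/I/M/I on L5; bus BusRdX; mem=20
  op3 P2: load  L5 → I/I/M/I on L5; bus (none); mem=20
  op4 P2: load  L5 → I/I/M/I on L5; bus (none); mem=20
  op5 P2: load  L6 → I/I/S/I on L6; bus BusRd; mem=60
  op6 P3: load  L2 → I/I/I/S on L2; bus BusRd; mem=90
  op7 P3: store L4 := 98 → I/I/I/M on L4; bus BusRdX; mem=90
  op8 P1: store L4 := 71 → I/M/I/I on L4; bus BusRdX Flush; mem=98
  op9 P3: load  L3 → I/I/I/S on L3; bus BusRd; mem=0
  op10 P1: load  L7 → I/S/I/I on L7; bus BusRd; mem=20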